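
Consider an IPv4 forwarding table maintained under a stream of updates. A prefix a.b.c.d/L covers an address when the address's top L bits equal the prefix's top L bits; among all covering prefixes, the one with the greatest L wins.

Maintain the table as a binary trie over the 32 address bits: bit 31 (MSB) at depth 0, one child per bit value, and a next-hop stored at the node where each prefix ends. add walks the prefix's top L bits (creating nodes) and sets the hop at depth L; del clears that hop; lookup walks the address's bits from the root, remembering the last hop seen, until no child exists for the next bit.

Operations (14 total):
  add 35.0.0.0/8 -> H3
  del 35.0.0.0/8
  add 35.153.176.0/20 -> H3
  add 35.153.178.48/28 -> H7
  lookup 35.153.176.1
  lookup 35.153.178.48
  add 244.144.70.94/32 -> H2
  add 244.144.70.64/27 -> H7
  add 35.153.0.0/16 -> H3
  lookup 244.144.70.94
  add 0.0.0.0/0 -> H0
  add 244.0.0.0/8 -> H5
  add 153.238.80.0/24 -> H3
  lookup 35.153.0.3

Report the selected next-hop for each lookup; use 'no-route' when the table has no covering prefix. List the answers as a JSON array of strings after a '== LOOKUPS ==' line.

Process each operation:
  add 35.0.0.0/8 -> H3 at depth 8
  del 35.0.0.0/8 (clear depth 8)
  add 35.153.176.0/20 -> H3 at depth 20
  add 35.153.178.48/28 -> H7 at depth 28
  Q 35.153.176.1: descend 0010001110011001101100 ; hops seen [H3] ; pick H3
  Q 35.153.178.48: descend 0010001110011001101100100011 ; hops seen [H3,H7] ; pick H7
  add 244.144.70.94/32 -> H2 at depth 32
  add 244.144.70.64/27 -> H7 at depth 27
  add 35.153.0.0/16 -> H3 at depth 16
  Q 244.144.70.94: descend 11110100100100000100011001011110 ; hops seen [H7,H2] ; pick H2
  add 0.0.0.0/0 -> H0 at depth 0
  add 244.0.0.0/8 -> H5 at depth 8
  add 153.238.80.0/24 -> H3 at depth 24
  Q 35.153.0.3: descend 0010001110011001 ; hops seen [H0,H3] ; pick H3

== LOOKUPS ==
["H3","H7","H2","H3"]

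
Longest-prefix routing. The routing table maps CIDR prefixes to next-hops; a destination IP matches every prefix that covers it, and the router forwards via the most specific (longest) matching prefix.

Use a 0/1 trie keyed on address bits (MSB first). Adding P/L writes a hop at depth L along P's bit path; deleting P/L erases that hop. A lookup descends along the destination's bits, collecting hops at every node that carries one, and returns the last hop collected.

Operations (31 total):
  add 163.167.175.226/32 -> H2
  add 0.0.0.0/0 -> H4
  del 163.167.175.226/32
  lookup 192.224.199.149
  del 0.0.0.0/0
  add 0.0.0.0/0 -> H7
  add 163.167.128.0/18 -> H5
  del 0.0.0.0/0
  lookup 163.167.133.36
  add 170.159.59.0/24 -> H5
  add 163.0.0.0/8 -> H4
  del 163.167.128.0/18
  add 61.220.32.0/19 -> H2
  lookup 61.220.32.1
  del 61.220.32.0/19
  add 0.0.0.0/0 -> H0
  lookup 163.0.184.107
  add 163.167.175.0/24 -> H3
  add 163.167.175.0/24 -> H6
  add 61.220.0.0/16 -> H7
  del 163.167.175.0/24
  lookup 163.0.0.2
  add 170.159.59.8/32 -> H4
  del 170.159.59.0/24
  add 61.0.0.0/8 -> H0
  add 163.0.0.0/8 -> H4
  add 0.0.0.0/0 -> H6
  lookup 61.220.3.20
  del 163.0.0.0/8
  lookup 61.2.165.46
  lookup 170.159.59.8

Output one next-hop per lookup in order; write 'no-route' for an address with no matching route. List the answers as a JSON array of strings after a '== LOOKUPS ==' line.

Apply in order:
  add 163.167.175.226/32 -> H2 at depth 32
  add 0.0.0.0/0 -> H4 at depth 0
  del 163.167.175.226/32 (clear depth 32)
  lookup 192.224.199.149: bits 1 walk d0:H4→d1:- -> H4
  del 0.0.0.0/0 (clear depth 0)
  add 0.0.0.0/0 -> H7 at depth 0
  add 163.167.128.0/18 -> H5 at depth 18
  del 0.0.0.0/0 (clear depth 0)
  lookup 163.167.133.36: bits 101000111010011110 walk d0:-→d1:-→d2:-→d3:-→d4:-→d5:-→d6:-→d7:-→d8:-→d9:-→d10:-→d11:-→d12:-→d13:-→d14:-→d15:-→d16:-→d17:-→d18:H5 -> H5
  add 170.159.59.0/24 -> H5 at depth 24
  add 163.0.0.0/8 -> H4 at depth 8
  del 163.167.128.0/18 (clear depth 18)
  add 61.220.32.0/19 -> H2 at depth 19
  lookup 61.220.32.1: bits 0011110111011100001 walk d0:-→d1:-→d2:-→d3:-→d4:-→d5:-→d6:-→d7:-→d8:-→d9:-→d10:-→d11:-→d12:-→d13:-→d14:-→d15:-→d16:-→d17:-→d18:-→d19:H2 -> H2
  del 61.220.32.0/19 (clear depth 19)
  add 0.0.0.0/0 -> H0 at depth 0
  lookup 163.0.184.107: bits 10100011 walk d0:H0→d1:-→d2:-→d3:-→d4:-→d5:-→d6:-→d7:-→d8:H4 -> H4
  add 163.167.175.0/24 -> H3 at depth 24
  add 163.167.175.0/24 -> H6 at depth 24
  add 61.220.0.0/16 -> H7 at depth 16
  del 163.167.175.0/24 (clear depth 24)
  lookup 163.0.0.2: bits 10100011 walk d0:H0→d1:-→d2:-→d3:-→d4:-→d5:-→d6:-→d7:-→d8:H4 -> H4
  add 170.159.59.8/32 -> H4 at depth 32
  del 170.159.59.0/24 (clear depth 24)
  add 61.0.0.0/8 -> H0 at depth 8
  add 163.0.0.0/8 -> H4 at depth 8
  add 0.0.0.0/0 -> H6 at depth 0
  lookup 61.220.3.20: bits 001111011101110000 walk d0:H6→d1:-→d2:-→d3:-→d4:-→d5:-→d6:-→d7:-→d8:H0→d9:-→d10:-→d11:-→d12:-→d13:-→d14:-→d15:-→d16:H7→d17:-→d18:- -> H7
  del 163.0.0.0/8 (clear depth 8)
  lookup 61.2.165.46: bits 00111101 walk d0:H6→d1:-→d2:-→d3:-→d4:-→d5:-→d6:-→d7:-→d8:H0 -> H0
  lookup 170.159.59.8: bits 10101010100111110011101100001000 walk d0:H6→d1:-→d2:-→d3:-→d4:-→d5:-→d6:-→d7:-→d8:-→d9:-→d10:-→d11:-→d12:-→d13:-→d14:-→d15:-→d16:-→d17:-→d18:-→d19:-→d20:-→d21:-→d22:-→d23:-→d24:-→d25:-→d26:-→d27:-→d28:-→d29:-→d30:-→d31:-→d32:H4 -> H4

== LOOKUPS ==
["H4","H5","H2","H4","H4","H7","H0","H4"]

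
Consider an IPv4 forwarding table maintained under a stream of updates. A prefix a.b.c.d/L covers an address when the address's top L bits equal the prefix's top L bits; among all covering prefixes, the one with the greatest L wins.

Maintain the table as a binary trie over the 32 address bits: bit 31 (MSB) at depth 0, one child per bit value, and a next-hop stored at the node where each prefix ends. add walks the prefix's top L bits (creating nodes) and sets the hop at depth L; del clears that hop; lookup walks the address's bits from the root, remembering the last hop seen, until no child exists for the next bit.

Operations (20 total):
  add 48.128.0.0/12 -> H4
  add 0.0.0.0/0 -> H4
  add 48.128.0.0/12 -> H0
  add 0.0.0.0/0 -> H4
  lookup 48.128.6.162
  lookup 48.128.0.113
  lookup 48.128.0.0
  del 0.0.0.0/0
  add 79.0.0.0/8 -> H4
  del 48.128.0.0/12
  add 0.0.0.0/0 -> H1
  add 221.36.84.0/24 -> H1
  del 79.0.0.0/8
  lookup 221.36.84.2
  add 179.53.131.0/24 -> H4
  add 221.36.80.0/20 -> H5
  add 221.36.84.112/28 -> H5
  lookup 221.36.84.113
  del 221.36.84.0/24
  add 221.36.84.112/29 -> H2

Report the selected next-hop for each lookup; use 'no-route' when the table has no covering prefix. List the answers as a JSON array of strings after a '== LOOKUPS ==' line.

Trace:
  + 48.128.0.0/12 (H4) depth=12
  + 0.0.0.0/0 (H4) depth=0
  + 48.128.0.0/12 (H0) depth=12
  + 0.0.0.0/0 (H4) depth=0
  ? 48.128.6.162  path d0:H4→d1:-→d2:-→d3:-→d4:-→d5:-→d6:-→d7:-→d8:-→d9:-→d10:-→d11:-→d12:H0  best=H0
  ? 48.128.0.113  path d0:H4→d1:-→d2:-→d3:-→d4:-→d5:-→d6:-→d7:-→d8:-→d9:-→d10:-→d11:-→d12:H0  best=H0
  ? 48.128.0.0  path d0:H4→d1:-→d2:-→d3:-→d4:-→d5:-→d6:-→d7:-→d8:-→d9:-→d10:-→d11:-→d12:H0  best=H0
  - 0.0.0.0/0 clear@0
  + 79.0.0.0/8 (H4) depth=8
  - 48.128.0.0/12 clear@12
  + 0.0.0.0/0 (H1) depth=0
  + 221.36.84.0/24 (H1) depth=24
  - 79.0.0.0/8 clear@8
  ? 221.36.84.2  path d0:H1→d1:-→d2:-→d3:-→d4:-→d5:-→d6:-→d7:-→d8:-→d9:-→d10:-→d11:-→d12:-→d13:-→d14:-→d15:-→d16:-→d17:-→d18:-→d19:-→d20:-→d21:-→d22:-→d23:-→d24:H1  best=H1
  + 179.53.131.0/24 (H4) depth=24
  + 221.36.80.0/20 (H5) depth=20
  + 221.36.84.112/28 (H5) depth=28
  ? 221.36.84.113  path d0:H1→d1:-→d2:-→d3:-→d4:-→d5:-→d6:-→d7:-→d8:-→d9:-→d10:-→d11:-→d12:-→d13:-→d14:-→d15:-→d16:-→d17:-→d18:-→d19:-→d20:H5→d21:-→d22:-→d23:-→d24:H1→d25:-→d26:-→d27:-→d28:H5  best=H5
  - 221.36.84.0/24 clear@24
  + 221.36.84.112/29 (H2) depth=29

== LOOKUPS ==
["H0","H0","H0","H1","H5"]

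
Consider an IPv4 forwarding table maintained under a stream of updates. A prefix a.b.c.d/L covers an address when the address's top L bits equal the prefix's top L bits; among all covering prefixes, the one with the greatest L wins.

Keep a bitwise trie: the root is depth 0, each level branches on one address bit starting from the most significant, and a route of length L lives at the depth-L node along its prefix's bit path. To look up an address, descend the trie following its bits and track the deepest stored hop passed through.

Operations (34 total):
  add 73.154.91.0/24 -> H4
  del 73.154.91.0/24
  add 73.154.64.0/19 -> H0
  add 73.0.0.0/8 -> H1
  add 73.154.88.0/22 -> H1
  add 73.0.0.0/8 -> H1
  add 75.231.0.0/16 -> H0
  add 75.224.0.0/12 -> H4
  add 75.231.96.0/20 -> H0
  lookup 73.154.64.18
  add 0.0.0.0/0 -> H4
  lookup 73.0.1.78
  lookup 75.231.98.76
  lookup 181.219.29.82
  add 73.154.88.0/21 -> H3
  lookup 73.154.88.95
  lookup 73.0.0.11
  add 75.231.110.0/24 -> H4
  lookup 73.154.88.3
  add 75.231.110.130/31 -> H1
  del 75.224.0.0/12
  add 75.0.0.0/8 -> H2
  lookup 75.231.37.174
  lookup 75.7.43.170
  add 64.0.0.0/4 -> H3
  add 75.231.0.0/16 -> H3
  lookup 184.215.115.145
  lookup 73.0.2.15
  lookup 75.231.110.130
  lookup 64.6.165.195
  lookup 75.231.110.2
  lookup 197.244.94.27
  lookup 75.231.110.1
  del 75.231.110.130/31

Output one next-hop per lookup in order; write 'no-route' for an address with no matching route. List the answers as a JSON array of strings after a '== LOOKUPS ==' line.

Apply in order:
  + 73.154.91.0/24 (H4) depth=24
  del 73.154.91.0/24 (clear depth 24)
  + 73.154.64.0/19 (H0) depth=19
  + 73.0.0.0/8 (H1) depth=8
  + 73.154.88.0/22 (H1) depth=22
  + 73.0.0.0/8 (H1) depth=8
  + 75.231.0.0/16 (H0) depth=16
  + 75.224.0.0/12 (H4) depth=12
  + 75.231.96.0/20 (H0) depth=20
  ? 73.154.64.18  path d0:-→d1:-→d2:-→d3:-→d4:-→d5:-→d6:-→d7:-→d8:H1→d9:-→d10:-→d11:-→d12:-→d13:-→d14:-→d15:-→d16:-→d17:-→d18:-→d19:H0  best=H0
  + 0.0.0.0/0 (H4) depth=0
  ? 73.0.1.78  path d0:H4→d1:-→d2:-→d3:-→d4:-→d5:-→d6:-→d7:-→d8:H1  best=H1
  ? 75.231.98.76  path d0:H4→d1:-→d2:-→d3:-→d4:-→d5:-→d6:-→d7:-→d8:-→d9:-→d10:-→d11:-→d12:H4→d13:-→d14:-→d15:-→d16:H0→d17:-→d18:-→d19:-→d20:H0  best=H0
  ? 181.219.29.82  path d0:H4  best=H4
  + 73.154.88.0/21 (H3) depth=21
  ? 73.154.88.95  path d0:H4→d1:-→d2:-→d3:-→d4:-→d5:-→d6:-→d7:-→d8:H1→d9:-→d10:-→d11:-→d12:-→d13:-→d14:-→d15:-→d16:-→d17:-→d18:-→d19:H0→d20:-→d21:H3→d22:H1  best=H1
  ? 73.0.0.11  path d0:H4→d1:-→d2:-→d3:-→d4:-→d5:-→d6:-→d7:-→d8:H1  best=H1
  + 75.231.110.0/24 (H4) depth=24
  ? 73.154.88.3  path d0:H4→d1:-→d2:-→d3:-→d4:-→d5:-→d6:-→d7:-→d8:H1→d9:-→d10:-→d11:-→d12:-→d13:-→d14:-→d15:-→d16:-→d17:-→d18:-→d19:H0→d20:-→d21:H3→d22:H1  best=H1
  + 75.231.110.130/31 (H1) depth=31
  del 75.224.0.0/12 (clear depth 12)
  + 75.0.0.0/8 (H2) depth=8
  ? 75.231.37.174  path d0:H4→d1:-→d2:-→d3:-→d4:-→d5:-→d6:-→d7:-→d8:H2→d9:-→d10:-→d11:-→d12:-→d13:-→d14:-→d15:-→d16:H0→d17:-  best=H0
  ? 75.7.43.170  path d0:H4→d1:-→d2:-→d3:-→d4:-→d5:-→d6:-→d7:-→d8:H2  best=H2
  + 64.0.0.0/4 (H3) depth=4
  + 75.231.0.0/16 (H3) depth=16
  ? 184.215.115.145  path d0:H4  best=H4
  ? 73.0.2.15  path d0:H4→d1:-→d2:-→d3:-→d4:H3→d5:-→d6:-→d7:-→d8:H1  best=H1
  ? 75.231.110.130  path d0:H4→d1:-→d2:-→d3:-→d4:H3→d5:-→d6:-→d7:-→d8:H2→d9:-→d10:-→d11:-→d12:-→d13:-→d14:-→d15:-→d16:H3→d17:-→d18:-→d19:-→d20:H0→d21:-→d22:-→d23:-→d24:H4→d25:-→d26:-→d27:-→d28:-→d29:-→d30:-→d31:H1  best=H1
  ? 64.6.165.195  path d0:H4→d1:-→d2:-→d3:-→d4:H3  best=H3
  ? 75.231.110.2  path d0:H4→d1:-→d2:-→d3:-→d4:H3→d5:-→d6:-→d7:-→d8:H2→d9:-→d10:-→d11:-→d12:-→d13:-→d14:-→d15:-→d16:H3→d17:-→d18:-→d19:-→d20:H0→d21:-→d22:-→d23:-→d24:H4  best=H4
  ? 197.244.94.27  path d0:H4  best=H4
  ? 75.231.110.1  path d0:H4→d1:-→d2:-→d3:-→d4:H3→d5:-→d6:-→d7:-→d8:H2→d9:-→d10:-→d11:-→d12:-→d13:-→d14:-→d15:-→d16:H3→d17:-→d18:-→d19:-→d20:H0→d21:-→d22:-→d23:-→d24:H4  best=H4
  del 75.231.110.130/31 (clear depth 31)

== LOOKUPS ==
["H0","H1","H0","H4","H1","H1","H1","H0","H2","H4","H1","H1","H3","H4","H4","H4"]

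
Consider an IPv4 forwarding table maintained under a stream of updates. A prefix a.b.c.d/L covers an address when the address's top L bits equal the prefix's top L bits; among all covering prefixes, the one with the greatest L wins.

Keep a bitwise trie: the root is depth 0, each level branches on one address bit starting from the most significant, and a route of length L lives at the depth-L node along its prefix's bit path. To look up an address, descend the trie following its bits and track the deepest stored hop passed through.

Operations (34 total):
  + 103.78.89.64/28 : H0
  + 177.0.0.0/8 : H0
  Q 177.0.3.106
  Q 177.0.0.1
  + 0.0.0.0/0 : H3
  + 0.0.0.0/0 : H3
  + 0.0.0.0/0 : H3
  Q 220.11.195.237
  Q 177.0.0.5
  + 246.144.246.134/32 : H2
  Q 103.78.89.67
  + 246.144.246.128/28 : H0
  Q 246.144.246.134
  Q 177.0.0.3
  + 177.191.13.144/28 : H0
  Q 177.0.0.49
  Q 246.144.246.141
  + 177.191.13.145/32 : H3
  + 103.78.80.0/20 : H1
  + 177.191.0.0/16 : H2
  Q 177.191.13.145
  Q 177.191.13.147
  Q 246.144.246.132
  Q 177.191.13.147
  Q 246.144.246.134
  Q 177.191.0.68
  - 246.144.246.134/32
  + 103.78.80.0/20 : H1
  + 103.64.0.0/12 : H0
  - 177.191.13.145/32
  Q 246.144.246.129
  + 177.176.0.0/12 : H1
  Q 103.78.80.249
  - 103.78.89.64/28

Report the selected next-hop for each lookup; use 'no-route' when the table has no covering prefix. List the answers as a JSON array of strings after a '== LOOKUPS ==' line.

Trace:
  + 103.78.89.64/28 (H0) depth=28
  + 177.0.0.0/8 (H0) depth=8
  Q 177.0.3.106: descend 10110001 ; hops seen [H0] ; pick H0
  Q 177.0.0.1: descend 10110001 ; hops seen [H0] ; pick H0
  + 0.0.0.0/0 (H3) depth=0
  + 0.0.0.0/0 (H3) depth=0
  + 0.0.0.0/0 (H3) depth=0
  Q 220.11.195.237: descend 1 ; hops seen [H3] ; pick H3
  Q 177.0.0.5: descend 10110001 ; hops seen [H3,H0] ; pick H0
  + 246.144.246.134/32 (H2) depth=32
  Q 103.78.89.67: descend 0110011101001110010110010100 ; hops seen [H3,H0] ; pick H0
  + 246.144.246.128/28 (H0) depth=28
  Q 246.144.246.134: descend 11110110100100001111011010000110 ; hops seen [H3,H0,H2] ; pick H2
  Q 177.0.0.3: descend 10110001 ; hops seen [H3,H0] ; pick H0
  + 177.191.13.144/28 (H0) depth=28
  Q 177.0.0.49: descend 10110001 ; hops seen [H3,H0] ; pick H0
  Q 246.144.246.141: descend 1111011010010000111101101000 ; hops seen [H3,H0] ; pick H0
  + 177.191.13.145/32 (H3) depth=32
  + 103.78.80.0/20 (H1) depth=20
  + 177.191.0.0/16 (H2) depth=16
  Q 177.191.13.145: descend 10110001101111110000110110010001 ; hops seen [H3,H0,H2,H0,H3] ; pick H3
  Q 177.191.13.147: descend 101100011011111100001101100100 ; hops seen [H3,H0,H2,H0] ; pick H0
  Q 246.144.246.132: descend 111101101001000011110110100001 ; hops seen [H3,H0] ; pick H0
  Q 177.191.13.147: descend 101100011011111100001101100100 ; hops seen [H3,H0,H2,H0] ; pick H0
  Q 246.144.246.134: descend 11110110100100001111011010000110 ; hops seen [H3,H0,H2] ; pick H2
  Q 177.191.0.68: descend 10110001101111110000 ; hops seen [H3,H0,H2] ; pick H2
  - 246.144.246.134/32 clear@32
  + 103.78.80.0/20 (H1) depth=20
  + 103.64.0.0/12 (H0) depth=12
  - 177.191.13.145/32 clear@32
  Q 246.144.246.129: descend 11110110100100001111011010000 ; hops seen [H3,H0] ; pick H0
  + 177.176.0.0/12 (H1) depth=12
  Q 103.78.80.249: descend 01100111010011100101 ; hops seen [H3,H0,H1] ; pick H1
  - 103.78.89.64/28 clear@28

== LOOKUPS ==
["H0","H0","H3","H0","H0","H2","H0","H0","H0","H3","H0","H0","H0","H2","H2","H0","H1"]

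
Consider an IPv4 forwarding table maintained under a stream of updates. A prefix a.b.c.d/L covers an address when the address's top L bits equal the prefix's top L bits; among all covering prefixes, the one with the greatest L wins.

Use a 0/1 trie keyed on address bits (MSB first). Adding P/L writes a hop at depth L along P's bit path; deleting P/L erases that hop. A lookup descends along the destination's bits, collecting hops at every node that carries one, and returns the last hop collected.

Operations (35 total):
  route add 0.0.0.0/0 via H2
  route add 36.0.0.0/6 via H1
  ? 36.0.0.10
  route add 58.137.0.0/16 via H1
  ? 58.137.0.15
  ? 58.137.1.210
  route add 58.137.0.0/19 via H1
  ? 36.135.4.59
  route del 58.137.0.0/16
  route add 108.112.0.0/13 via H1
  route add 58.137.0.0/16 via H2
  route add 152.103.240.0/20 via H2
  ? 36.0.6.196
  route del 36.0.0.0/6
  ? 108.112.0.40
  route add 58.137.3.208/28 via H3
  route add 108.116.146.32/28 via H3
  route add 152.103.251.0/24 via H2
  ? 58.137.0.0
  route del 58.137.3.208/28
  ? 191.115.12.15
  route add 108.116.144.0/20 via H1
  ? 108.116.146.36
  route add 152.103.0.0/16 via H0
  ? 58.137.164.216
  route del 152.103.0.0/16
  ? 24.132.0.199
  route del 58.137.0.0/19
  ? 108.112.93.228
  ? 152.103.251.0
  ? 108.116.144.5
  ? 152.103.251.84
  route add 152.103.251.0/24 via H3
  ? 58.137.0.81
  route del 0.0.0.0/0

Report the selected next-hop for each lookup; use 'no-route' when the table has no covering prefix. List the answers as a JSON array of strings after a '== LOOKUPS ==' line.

Apply in order:
  + 0.0.0.0/0 (H2) depth=0
  + 36.0.0.0/6 (H1) depth=6
  Q 36.0.0.10: descend 001001 ; hops seen [H2,H1] ; pick H1
  + 58.137.0.0/16 (H1) depth=16
  Q 58.137.0.15: descend 0011101010001001 ; hops seen [H2,H1] ; pick H1
  Q 58.137.1.210: descend 0011101010001001 ; hops seen [H2,H1] ; pick H1
  + 58.137.0.0/19 (H1) depth=19
  Q 36.135.4.59: descend 001001 ; hops seen [H2,H1] ; pick H1
  - 58.137.0.0/16 clear@16
  + 108.112.0.0/13 (H1) depth=13
  + 58.137.0.0/16 (H2) depth=16
  + 152.103.240.0/20 (H2) depth=20
  Q 36.0.6.196: descend 001001 ; hops seen [H2,H1] ; pick H1
  - 36.0.0.0/6 clear@6
  Q 108.112.0.40: descend 0110110001110 ; hops seen [H2,H1] ; pick H1
  + 58.137.3.208/28 (H3) depth=28
  + 108.116.146.32/28 (H3) depth=28
  + 152.103.251.0/24 (H2) depth=24
  Q 58.137.0.0: descend 0011101010001001000000 ; hops seen [H2,H2,H1] ; pick H1
  - 58.137.3.208/28 clear@28
  Q 191.115.12.15: descend 10 ; hops seen [H2] ; pick H2
  + 108.116.144.0/20 (H1) depth=20
  Q 108.116.146.36: descend 0110110001110100100100100010 ; hops seen [H2,H1,H1,H3] ; pick H3
  + 152.103.0.0/16 (H0) depth=16
  Q 58.137.164.216: descend 0011101010001001 ; hops seen [H2,H2] ; pick H2
  - 152.103.0.0/16 clear@16
  Q 24.132.0.199: descend 00 ; hops seen [H2] ; pick H2
  - 58.137.0.0/19 clear@19
  Q 108.112.93.228: descend 0110110001110 ; hops seen [H2,H1] ; pick H1
  Q 152.103.251.0: descend 100110000110011111111011 ; hops seen [H2,H2,H2] ; pick H2
  Q 108.116.144.5: descend 0110110001110100100100 ; hops seen [H2,H1,H1] ; pick H1
  Q 152.103.251.84: descend 100110000110011111111011 ; hops seen [H2,H2,H2] ; pick H2
  + 152.103.251.0/24 (H3) depth=24
  Q 58.137.0.81: descend 0011101010001001000000 ; hops seen [H2,H2] ; pick H2
  - 0.0.0.0/0 clear@0

== LOOKUPS ==
["H1","H1","H1","H1","H1","H1","H1","H2","H3","H2","H2","H1","H2","H1","H2","H2"]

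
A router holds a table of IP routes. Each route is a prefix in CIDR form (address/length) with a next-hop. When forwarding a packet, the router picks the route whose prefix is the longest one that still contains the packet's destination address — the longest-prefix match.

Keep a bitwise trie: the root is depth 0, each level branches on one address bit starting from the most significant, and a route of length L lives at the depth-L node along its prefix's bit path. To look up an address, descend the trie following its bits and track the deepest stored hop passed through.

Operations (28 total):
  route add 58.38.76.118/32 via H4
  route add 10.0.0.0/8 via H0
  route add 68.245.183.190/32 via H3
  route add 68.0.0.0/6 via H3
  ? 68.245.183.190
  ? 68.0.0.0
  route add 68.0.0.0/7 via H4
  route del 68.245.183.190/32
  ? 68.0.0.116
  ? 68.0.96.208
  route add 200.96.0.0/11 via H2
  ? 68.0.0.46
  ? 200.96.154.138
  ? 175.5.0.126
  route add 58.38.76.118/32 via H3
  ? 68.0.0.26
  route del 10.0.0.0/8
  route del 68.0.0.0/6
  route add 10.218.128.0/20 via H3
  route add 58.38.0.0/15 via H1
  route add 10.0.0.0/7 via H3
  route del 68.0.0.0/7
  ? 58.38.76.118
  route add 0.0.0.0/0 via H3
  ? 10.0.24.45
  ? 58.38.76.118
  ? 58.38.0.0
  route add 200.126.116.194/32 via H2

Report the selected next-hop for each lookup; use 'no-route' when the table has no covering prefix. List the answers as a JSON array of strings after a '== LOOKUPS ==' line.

Apply in order:
  add 58.38.76.118/32 -> H4 at depth 32
  add 10.0.0.0/8 -> H0 at depth 8
  add 68.245.183.190/32 -> H3 at depth 32
  add 68.0.0.0/6 -> H3 at depth 6
  Q 68.245.183.190: descend 01000100111101011011011110111110 ; hops seen [H3,H3] ; pick H3
  Q 68.0.0.0: descend 01000100 ; hops seen [H3] ; pick H3
  add 68.0.0.0/7 -> H4 at depth 7
  - 68.245.183.190/32 clear@32
  Q 68.0.0.116: descend 01000100 ; hops seen [H3,H4] ; pick H4
  Q 68.0.96.208: descend 01000100 ; hops seen [H3,H4] ; pick H4
  add 200.96.0.0/11 -> H2 at depth 11
  Q 68.0.0.46: descend 01000100 ; hops seen [H3,H4] ; pick H4
  Q 200.96.154.138: descend 11001000011 ; hops seen [H2] ; pick H2
  Q 175.5.0.126: descend 1 ; hops seen [∅] ; pick no-route
  add 58.38.76.118/32 -> H3 at depth 32
  Q 68.0.0.26: descend 01000100 ; hops seen [H3,H4] ; pick H4
  - 10.0.0.0/8 clear@8
  - 68.0.0.0/6 clear@6
  add 10.218.128.0/20 -> H3 at depth 20
  add 58.38.0.0/15 -> H1 at depth 15
  add 10.0.0.0/7 -> H3 at depth 7
  - 68.0.0.0/7 clear@7
  Q 58.38.76.118: descend 00111010001001100100110001110110 ; hops seen [H1,H3] ; pick H3
  add 0.0.0.0/0 -> H3 at depth 0
  Q 10.0.24.45: descend 00001010 ; hops seen [H3,H3] ; pick H3
  Q 58.38.76.118: descend 00111010001001100100110001110110 ; hops seen [H3,H1,H3] ; pick H3
  Q 58.38.0.0: descend 00111010001001100 ; hops seen [H3,H1] ; pick H1
  add 200.126.116.194/32 -> H2 at depth 32

== LOOKUPS ==
["H3","H3","H4","H4","H4","H2","no-route","H4","H3","H3","H3","H1"]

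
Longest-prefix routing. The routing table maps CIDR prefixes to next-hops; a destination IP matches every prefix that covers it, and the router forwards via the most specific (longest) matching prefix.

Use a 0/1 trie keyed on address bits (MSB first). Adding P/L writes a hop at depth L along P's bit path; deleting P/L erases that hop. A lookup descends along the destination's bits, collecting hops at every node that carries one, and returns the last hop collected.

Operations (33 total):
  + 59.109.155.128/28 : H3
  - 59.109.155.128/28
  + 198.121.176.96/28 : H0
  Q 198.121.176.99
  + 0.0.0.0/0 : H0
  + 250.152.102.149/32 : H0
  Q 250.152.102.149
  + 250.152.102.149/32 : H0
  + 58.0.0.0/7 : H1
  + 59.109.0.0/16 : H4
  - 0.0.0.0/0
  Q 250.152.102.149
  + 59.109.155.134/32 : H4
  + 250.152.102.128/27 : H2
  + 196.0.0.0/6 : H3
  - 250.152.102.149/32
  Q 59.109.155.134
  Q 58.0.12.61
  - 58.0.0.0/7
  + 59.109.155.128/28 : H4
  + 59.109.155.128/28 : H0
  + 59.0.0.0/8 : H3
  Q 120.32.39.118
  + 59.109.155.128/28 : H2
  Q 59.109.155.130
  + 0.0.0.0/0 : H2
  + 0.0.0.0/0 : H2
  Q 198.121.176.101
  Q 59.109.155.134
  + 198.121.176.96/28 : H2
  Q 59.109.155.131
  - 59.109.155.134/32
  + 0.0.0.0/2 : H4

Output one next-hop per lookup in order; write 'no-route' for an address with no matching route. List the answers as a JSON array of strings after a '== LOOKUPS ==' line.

Apply in order:
  + 59.109.155.128/28 (H3) depth=28
  del 59.109.155.128/28 (clear depth 28)
  + 198.121.176.96/28 (H0) depth=28
  Q 198.121.176.99: descend 1100011001111001101100000110 ; hops seen [H0] ; pick H0
  + 0.0.0.0/0 (H0) depth=0
  + 250.152.102.149/32 (H0) depth=32
  Q 250.152.102.149: descend 11111010100110000110011010010101 ; hops seen [H0,H0] ; pick H0
  + 250.152.102.149/32 (H0) depth=32
  + 58.0.0.0/7 (H1) depth=7
  + 59.109.0.0/16 (H4) depth=16
  del 0.0.0.0/0 (clear depth 0)
  Q 250.152.102.149: descend 11111010100110000110011010010101 ; hops seen [H0] ; pick H0
  + 59.109.155.134/32 (H4) depth=32
  + 250.152.102.128/27 (H2) depth=27
  + 196.0.0.0/6 (H3) depth=6
  del 250.152.102.149/32 (clear depth 32)
  Q 59.109.155.134: descend 00111011011011011001101110000110 ; hops seen [H1,H4,H4] ; pick H4
  Q 58.0.12.61: descend 0011101 ; hops seen [H1] ; pick H1
  del 58.0.0.0/7 (clear depth 7)
  + 59.109.155.128/28 (H4) depth=28
  + 59.109.155.128/28 (H0) depth=28
  + 59.0.0.0/8 (H3) depth=8
  Q 120.32.39.118: descend 0 ; hops seen [∅] ; pick no-route
  + 59.109.155.128/28 (H2) depth=28
  Q 59.109.155.130: descend 00111011011011011001101110000 ; hops seen [H3,H4,H2] ; pick H2
  + 0.0.0.0/0 (H2) depth=0
  + 0.0.0.0/0 (H2) depth=0
  Q 198.121.176.101: descend 1100011001111001101100000110 ; hops seen [H2,H3,H0] ; pick H0
  Q 59.109.155.134: descend 00111011011011011001101110000110 ; hops seen [H2,H3,H4,H2,H4] ; pick H4
  + 198.121.176.96/28 (H2) depth=28
  Q 59.109.155.131: descend 00111011011011011001101110000 ; hops seen [H2,H3,H4,H2] ; pick H2
  del 59.109.155.134/32 (clear depth 32)
  + 0.0.0.0/2 (H4) depth=2

== LOOKUPS ==
["H0","H0","H0","H4","H1","no-route","H2","H0","H4","H2"]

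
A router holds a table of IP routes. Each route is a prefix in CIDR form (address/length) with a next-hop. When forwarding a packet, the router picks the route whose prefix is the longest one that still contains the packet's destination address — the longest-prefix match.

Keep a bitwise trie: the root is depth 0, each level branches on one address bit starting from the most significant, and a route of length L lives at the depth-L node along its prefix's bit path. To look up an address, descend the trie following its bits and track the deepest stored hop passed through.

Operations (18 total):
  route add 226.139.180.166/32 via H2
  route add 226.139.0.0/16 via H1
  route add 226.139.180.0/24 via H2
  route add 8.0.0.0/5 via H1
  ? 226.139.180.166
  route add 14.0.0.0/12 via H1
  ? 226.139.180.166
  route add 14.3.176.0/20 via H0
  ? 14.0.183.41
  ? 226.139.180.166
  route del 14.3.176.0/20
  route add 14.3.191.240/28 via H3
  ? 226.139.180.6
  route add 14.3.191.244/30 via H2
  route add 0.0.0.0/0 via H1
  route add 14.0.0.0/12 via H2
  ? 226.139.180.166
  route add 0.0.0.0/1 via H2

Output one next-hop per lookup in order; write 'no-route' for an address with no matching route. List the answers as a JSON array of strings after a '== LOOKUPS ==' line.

Apply in order:
  add 226.139.180.166/32 -> H2 at depth 32
  add 226.139.0.0/16 -> H1 at depth 16
  add 226.139.180.0/24 -> H2 at depth 24
  add 8.0.0.0/5 -> H1 at depth 5
  Q 226.139.180.166: descend 11100010100010111011010010100110 ; hops seen [H1,H2,H2] ; pick H2
  add 14.0.0.0/12 -> H1 at depth 12
  Q 226.139.180.166: descend 11100010100010111011010010100110 ; hops seen [H1,H2,H2] ; pick H2
  add 14.3.176.0/20 -> H0 at depth 20
  Q 14.0.183.41: descend 00001110000000 ; hops seen [H1,H1] ; pick H1
  Q 226.139.180.166: descend 11100010100010111011010010100110 ; hops seen [H1,H2,H2] ; pick H2
  - 14.3.176.0/20 clear@20
  add 14.3.191.240/28 -> H3 at depth 28
  Q 226.139.180.6: descend 111000101000101110110100 ; hops seen [H1,H2] ; pick H2
  add 14.3.191.244/30 -> H2 at depth 30
  add 0.0.0.0/0 -> H1 at depth 0
  add 14.0.0.0/12 -> H2 at depth 12
  Q 226.139.180.166: descend 11100010100010111011010010100110 ; hops seen [H1,H1,H2,H2] ; pick H2
  add 0.0.0.0/1 -> H2 at depth 1

== LOOKUPS ==
["H2","H2","H1","H2","H2","H2"]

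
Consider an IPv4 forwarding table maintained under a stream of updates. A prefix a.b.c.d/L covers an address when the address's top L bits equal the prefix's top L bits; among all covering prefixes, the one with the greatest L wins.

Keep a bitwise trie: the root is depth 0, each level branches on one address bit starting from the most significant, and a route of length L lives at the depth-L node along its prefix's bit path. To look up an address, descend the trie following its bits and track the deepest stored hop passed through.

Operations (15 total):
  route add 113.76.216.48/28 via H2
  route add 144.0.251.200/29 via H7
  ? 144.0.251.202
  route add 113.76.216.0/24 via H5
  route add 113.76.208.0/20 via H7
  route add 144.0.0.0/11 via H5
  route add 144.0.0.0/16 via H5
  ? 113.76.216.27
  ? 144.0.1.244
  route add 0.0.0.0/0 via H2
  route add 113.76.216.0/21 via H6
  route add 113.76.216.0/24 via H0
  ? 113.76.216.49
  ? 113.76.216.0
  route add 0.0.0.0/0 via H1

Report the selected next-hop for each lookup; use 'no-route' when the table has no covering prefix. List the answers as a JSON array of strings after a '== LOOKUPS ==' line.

Apply in order:
  add 113.76.216.48/28 -> H2 at depth 28
  add 144.0.251.200/29 -> H7 at depth 29
  Q 144.0.251.202: descend 10010000000000001111101111001 ; hops seen [H7] ; pick H7
  add 113.76.216.0/24 -> H5 at depth 24
  add 113.76.208.0/20 -> H7 at depth 20
  add 144.0.0.0/11 -> H5 at depth 11
  add 144.0.0.0/16 -> H5 at depth 16
  Q 113.76.216.27: descend 01110001010011001101100000 ; hops seen [H7,H5] ; pick H5
  Q 144.0.1.244: descend 1001000000000000 ; hops seen [H5,H5] ; pick H5
  add 0.0.0.0/0 -> H2 at depth 0
  add 113.76.216.0/21 -> H6 at depth 21
  add 113.76.216.0/24 -> H0 at depth 24
  Q 113.76.216.49: descend 0111000101001100110110000011 ; hops seen [H2,H7,H6,H0,H2] ; pick H2
  Q 113.76.216.0: descend 01110001010011001101100000 ; hops seen [H2,H7,H6,H0] ; pick H0
  add 0.0.0.0/0 -> H1 at depth 0

== LOOKUPS ==
["H7","H5","H5","H2","H0"]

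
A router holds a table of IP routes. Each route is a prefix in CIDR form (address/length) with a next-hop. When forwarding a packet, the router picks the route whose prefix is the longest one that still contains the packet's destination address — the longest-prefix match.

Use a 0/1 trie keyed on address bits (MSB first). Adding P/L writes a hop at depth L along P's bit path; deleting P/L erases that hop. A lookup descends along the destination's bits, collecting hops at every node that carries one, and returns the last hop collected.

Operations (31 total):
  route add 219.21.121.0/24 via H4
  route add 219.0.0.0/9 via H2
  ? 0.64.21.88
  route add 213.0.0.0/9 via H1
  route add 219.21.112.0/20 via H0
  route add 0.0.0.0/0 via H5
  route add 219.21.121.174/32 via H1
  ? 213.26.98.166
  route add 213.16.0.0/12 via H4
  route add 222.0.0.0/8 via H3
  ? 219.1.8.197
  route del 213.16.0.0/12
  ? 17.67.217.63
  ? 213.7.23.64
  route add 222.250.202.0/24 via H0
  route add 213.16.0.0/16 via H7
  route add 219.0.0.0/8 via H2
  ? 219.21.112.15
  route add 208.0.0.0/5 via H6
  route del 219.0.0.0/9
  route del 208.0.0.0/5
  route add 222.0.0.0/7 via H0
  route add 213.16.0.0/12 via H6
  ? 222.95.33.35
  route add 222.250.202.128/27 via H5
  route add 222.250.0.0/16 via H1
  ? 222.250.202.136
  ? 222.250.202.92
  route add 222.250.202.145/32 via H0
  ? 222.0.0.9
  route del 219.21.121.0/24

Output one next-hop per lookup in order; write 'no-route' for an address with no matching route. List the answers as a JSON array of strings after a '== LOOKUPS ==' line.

Trace:
  add 219.21.121.0/24 -> H4 at depth 24
  add 219.0.0.0/9 -> H2 at depth 9
  Q 0.64.21.88: descend ε ; hops seen [∅] ; pick no-route
  add 213.0.0.0/9 -> H1 at depth 9
  add 219.21.112.0/20 -> H0 at depth 20
  add 0.0.0.0/0 -> H5 at depth 0
  add 219.21.121.174/32 -> H1 at depth 32
  Q 213.26.98.166: descend 110101010 ; hops seen [H5,H1] ; pick H1
  add 213.16.0.0/12 -> H4 at depth 12
  add 222.0.0.0/8 -> H3 at depth 8
  Q 219.1.8.197: descend 11011011000 ; hops seen [H5,H2] ; pick H2
  del 213.16.0.0/12 (clear depth 12)
  Q 17.67.217.63: descend ε ; hops seen [H5] ; pick H5
  Q 213.7.23.64: descend 11010101000 ; hops seen [H5,H1] ; pick H1
  add 222.250.202.0/24 -> H0 at depth 24
  add 213.16.0.0/16 -> H7 at depth 16
  add 219.0.0.0/8 -> H2 at depth 8
  Q 219.21.112.15: descend 11011011000101010111 ; hops seen [H5,H2,H2,H0] ; pick H0
  add 208.0.0.0/5 -> H6 at depth 5
  del 219.0.0.0/9 (clear depth 9)
  del 208.0.0.0/5 (clear depth 5)
  add 222.0.0.0/7 -> H0 at depth 7
  add 213.16.0.0/12 -> H6 at depth 12
  Q 222.95.33.35: descend 11011110 ; hops seen [H5,H0,H3] ; pick H3
  add 222.250.202.128/27 -> H5 at depth 27
  add 222.250.0.0/16 -> H1 at depth 16
  Q 222.250.202.136: descend 110111101111101011001010100 ; hops seen [H5,H0,H3,H1,H0,H5] ; pick H5
  Q 222.250.202.92: descend 110111101111101011001010 ; hops seen [H5,H0,H3,H1,H0] ; pick H0
  add 222.250.202.145/32 -> H0 at depth 32
  Q 222.0.0.9: descend 11011110 ; hops seen [H5,H0,H3] ; pick H3
  del 219.21.121.0/24 (clear depth 24)

== LOOKUPS ==
["no-route","H1","H2","H5","H1","H0","H3","H5","H0","H3"]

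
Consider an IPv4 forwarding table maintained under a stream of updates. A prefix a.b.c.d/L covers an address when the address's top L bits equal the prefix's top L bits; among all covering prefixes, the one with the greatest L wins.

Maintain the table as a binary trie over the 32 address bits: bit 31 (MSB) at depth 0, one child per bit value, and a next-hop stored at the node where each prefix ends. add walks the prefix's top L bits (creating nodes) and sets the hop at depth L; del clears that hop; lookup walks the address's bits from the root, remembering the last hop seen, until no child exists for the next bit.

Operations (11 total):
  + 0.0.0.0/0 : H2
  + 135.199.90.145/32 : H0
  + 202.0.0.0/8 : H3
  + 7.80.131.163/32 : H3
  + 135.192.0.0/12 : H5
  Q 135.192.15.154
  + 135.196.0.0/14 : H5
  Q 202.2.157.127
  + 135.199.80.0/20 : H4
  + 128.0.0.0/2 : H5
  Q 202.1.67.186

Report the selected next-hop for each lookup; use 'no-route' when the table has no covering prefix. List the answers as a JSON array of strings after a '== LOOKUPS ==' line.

Apply in order:
  add 0.0.0.0/0 -> H2 at depth 0
  add 135.199.90.145/32 -> H0 at depth 32
  add 202.0.0.0/8 -> H3 at depth 8
  add 7.80.131.163/32 -> H3 at depth 32
  add 135.192.0.0/12 -> H5 at depth 12
  lookup 135.192.15.154: bits 1000011111000 walk d0:H2→d1:-→d2:-→d3:-→d4:-→d5:-→d6:-→d7:-→d8:-→d9:-→d10:-→d11:-→d12:H5→d13:- -> H5
  add 135.196.0.0/14 -> H5 at depth 14
  lookup 202.2.157.127: bits 11001010 walk d0:H2→d1:-→d2:-→d3:-→d4:-→d5:-→d6:-→d7:-→d8:H3 -> H3
  add 135.199.80.0/20 -> H4 at depth 20
  add 128.0.0.0/2 -> H5 at depth 2
  lookup 202.1.67.186: bits 11001010 walk d0:H2→d1:-→d2:-→d3:-→d4:-→d5:-→d6:-→d7:-→d8:H3 -> H3

== LOOKUPS ==
["H5","H3","H3"]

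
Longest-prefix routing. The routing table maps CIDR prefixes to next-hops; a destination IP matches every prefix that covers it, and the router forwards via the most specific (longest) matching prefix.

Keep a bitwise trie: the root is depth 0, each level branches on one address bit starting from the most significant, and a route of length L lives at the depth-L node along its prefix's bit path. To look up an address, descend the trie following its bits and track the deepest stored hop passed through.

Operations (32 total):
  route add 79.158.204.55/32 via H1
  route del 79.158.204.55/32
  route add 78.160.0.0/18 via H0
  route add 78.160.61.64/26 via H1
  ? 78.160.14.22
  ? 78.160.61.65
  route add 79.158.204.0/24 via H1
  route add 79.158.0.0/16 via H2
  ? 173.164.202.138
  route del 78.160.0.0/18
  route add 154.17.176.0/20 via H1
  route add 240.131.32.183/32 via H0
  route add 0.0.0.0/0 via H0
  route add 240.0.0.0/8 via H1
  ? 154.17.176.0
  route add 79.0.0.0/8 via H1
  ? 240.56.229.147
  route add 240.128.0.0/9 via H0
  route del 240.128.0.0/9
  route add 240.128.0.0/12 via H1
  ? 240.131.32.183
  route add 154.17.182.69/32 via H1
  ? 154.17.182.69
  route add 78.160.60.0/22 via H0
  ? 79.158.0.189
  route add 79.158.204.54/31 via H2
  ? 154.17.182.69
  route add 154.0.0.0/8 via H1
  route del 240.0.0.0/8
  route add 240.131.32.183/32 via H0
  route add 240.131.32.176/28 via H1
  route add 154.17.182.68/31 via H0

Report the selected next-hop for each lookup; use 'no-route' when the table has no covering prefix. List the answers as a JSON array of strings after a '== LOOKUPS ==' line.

Trace:
  + 79.158.204.55/32 (H1) depth=32
  - 79.158.204.55/32 clear@32
  + 78.160.0.0/18 (H0) depth=18
  + 78.160.61.64/26 (H1) depth=26
  Q 78.160.14.22: descend 010011101010000000 ; hops seen [H0] ; pick H0
  Q 78.160.61.65: descend 01001110101000000011110101 ; hops seen [H0,H1] ; pick H1
  + 79.158.204.0/24 (H1) depth=24
  + 79.158.0.0/16 (H2) depth=16
  Q 173.164.202.138: descend ε ; hops seen [∅] ; pick no-route
  - 78.160.0.0/18 clear@18
  + 154.17.176.0/20 (H1) depth=20
  + 240.131.32.183/32 (H0) depth=32
  + 0.0.0.0/0 (H0) depth=0
  + 240.0.0.0/8 (H1) depth=8
  Q 154.17.176.0: descend 10011010000100011011 ; hops seen [H0,H1] ; pick H1
  + 79.0.0.0/8 (H1) depth=8
  Q 240.56.229.147: descend 11110000 ; hops seen [H0,H1] ; pick H1
  + 240.128.0.0/9 (H0) depth=9
  - 240.128.0.0/9 clear@9
  + 240.128.0.0/12 (H1) depth=12
  Q 240.131.32.183: descend 11110000100000110010000010110111 ; hops seen [H0,H1,H1,H0] ; pick H0
  + 154.17.182.69/32 (H1) depth=32
  Q 154.17.182.69: descend 10011010000100011011011001000101 ; hops seen [H0,H1,H1] ; pick H1
  + 78.160.60.0/22 (H0) depth=22
  Q 79.158.0.189: descend 0100111110011110 ; hops seen [H0,H1,H2] ; pick H2
  + 79.158.204.54/31 (H2) depth=31
  Q 154.17.182.69: descend 10011010000100011011011001000101 ; hops seen [H0,H1,H1] ; pick H1
  + 154.0.0.0/8 (H1) depth=8
  - 240.0.0.0/8 clear@8
  + 240.131.32.183/32 (H0) depth=32
  + 240.131.32.176/28 (H1) depth=28
  + 154.17.182.68/31 (H0) depth=31

== LOOKUPS ==
["H0","H1","no-route","H1","H1","H0","H1","H2","H1"]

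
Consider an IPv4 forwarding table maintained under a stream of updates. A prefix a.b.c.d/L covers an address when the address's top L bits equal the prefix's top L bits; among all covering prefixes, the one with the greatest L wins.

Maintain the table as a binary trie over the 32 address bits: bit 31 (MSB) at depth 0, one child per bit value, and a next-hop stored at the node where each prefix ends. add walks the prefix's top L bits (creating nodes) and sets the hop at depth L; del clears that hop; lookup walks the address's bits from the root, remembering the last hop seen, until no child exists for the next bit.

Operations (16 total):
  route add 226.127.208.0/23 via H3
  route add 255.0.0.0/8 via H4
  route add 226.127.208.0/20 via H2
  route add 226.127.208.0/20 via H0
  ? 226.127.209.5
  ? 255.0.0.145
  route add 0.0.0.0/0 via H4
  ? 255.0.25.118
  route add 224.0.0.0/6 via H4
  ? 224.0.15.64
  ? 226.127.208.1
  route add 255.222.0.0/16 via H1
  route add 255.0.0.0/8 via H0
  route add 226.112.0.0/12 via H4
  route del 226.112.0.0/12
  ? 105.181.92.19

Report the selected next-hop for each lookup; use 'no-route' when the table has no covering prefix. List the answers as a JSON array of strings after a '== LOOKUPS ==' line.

Trace:
  add 226.127.208.0/23 -> H3 at depth 23
  add 255.0.0.0/8 -> H4 at depth 8
  add 226.127.208.0/20 -> H2 at depth 20
  add 226.127.208.0/20 -> H0 at depth 20
  lookup 226.127.209.5: bits 11100010011111111101000 walk d0:-→d1:-→d2:-→d3:-→d4:-→d5:-→d6:-→d7:-→d8:-→d9:-→d10:-→d11:-→d12:-→d13:-→d14:-→d15:-→d16:-→d17:-→d18:-→d19:-→d20:H0→d21:-→d22:-→d23:H3 -> H3
  lookup 255.0.0.145: bits 11111111 walk d0:-→d1:-→d2:-→d3:-→d4:-→d5:-→d6:-→d7:-→d8:H4 -> H4
  add 0.0.0.0/0 -> H4 at depth 0
  lookup 255.0.25.118: bits 11111111 walk d0:H4→d1:-→d2:-→d3:-→d4:-→d5:-→d6:-→d7:-→d8:H4 -> H4
  add 224.0.0.0/6 -> H4 at depth 6
  lookup 224.0.15.64: bits 111000 walk d0:H4→d1:-→d2:-→d3:-→d4:-→d5:-→d6:H4 -> H4
  lookup 226.127.208.1: bits 11100010011111111101000 walk d0:H4→d1:-→d2:-→d3:-→d4:-→d5:-→d6:H4→d7:-→d8:-→d9:-→d10:-→d11:-→d12:-→d13:-→d14:-→d15:-→d16:-→d17:-→d18:-→d19:-→d20:H0→d21:-→d22:-→d23:H3 -> H3
  add 255.222.0.0/16 -> H1 at depth 16
  add 255.0.0.0/8 -> H0 at depth 8
  add 226.112.0.0/12 -> H4 at depth 12
  del 226.112.0.0/12 (clear depth 12)
  lookup 105.181.92.19: bits ε walk d0:H4 -> H4

== LOOKUPS ==
["H3","H4","H4","H4","H3","H4"]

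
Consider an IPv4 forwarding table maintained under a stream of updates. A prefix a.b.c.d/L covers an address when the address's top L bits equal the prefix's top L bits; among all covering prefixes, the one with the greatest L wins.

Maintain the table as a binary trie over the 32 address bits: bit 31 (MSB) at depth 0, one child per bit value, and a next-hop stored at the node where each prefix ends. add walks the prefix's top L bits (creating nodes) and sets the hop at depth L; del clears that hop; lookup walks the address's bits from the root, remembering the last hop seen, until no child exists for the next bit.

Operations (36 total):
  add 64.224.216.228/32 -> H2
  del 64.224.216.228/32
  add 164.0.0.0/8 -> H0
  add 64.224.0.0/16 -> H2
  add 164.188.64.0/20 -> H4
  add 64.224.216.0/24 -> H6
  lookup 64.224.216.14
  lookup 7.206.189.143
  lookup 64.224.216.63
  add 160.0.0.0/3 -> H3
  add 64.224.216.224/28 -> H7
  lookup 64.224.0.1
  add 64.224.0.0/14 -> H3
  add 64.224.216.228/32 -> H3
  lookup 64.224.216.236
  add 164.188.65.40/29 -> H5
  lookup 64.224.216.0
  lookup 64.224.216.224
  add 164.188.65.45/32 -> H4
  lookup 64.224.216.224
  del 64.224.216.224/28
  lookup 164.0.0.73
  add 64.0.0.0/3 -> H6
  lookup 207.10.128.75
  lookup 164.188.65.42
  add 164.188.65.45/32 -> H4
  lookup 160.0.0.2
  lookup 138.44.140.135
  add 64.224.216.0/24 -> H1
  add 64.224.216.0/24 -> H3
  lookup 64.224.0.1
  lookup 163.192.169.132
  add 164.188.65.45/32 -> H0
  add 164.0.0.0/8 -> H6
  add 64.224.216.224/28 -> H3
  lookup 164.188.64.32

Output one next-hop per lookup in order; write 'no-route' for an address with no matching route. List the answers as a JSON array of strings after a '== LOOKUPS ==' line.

Apply in order:
  + 64.224.216.228/32 (H2) depth=32
  - 64.224.216.228/32 clear@32
  + 164.0.0.0/8 (H0) depth=8
  + 64.224.0.0/16 (H2) depth=16
  + 164.188.64.0/20 (H4) depth=20
  + 64.224.216.0/24 (H6) depth=24
  Q 64.224.216.14: descend 010000001110000011011000 ; hops seen [H2,H6] ; pick H6
  Q 7.206.189.143: descend 0 ; hops seen [∅] ; pick no-route
  Q 64.224.216.63: descend 010000001110000011011000 ; hops seen [H2,H6] ; pick H6
  + 160.0.0.0/3 (H3) depth=3
  + 64.224.216.224/28 (H7) depth=28
  Q 64.224.0.1: descend 0100000011100000 ; hops seen [H2] ; pick H2
  + 64.224.0.0/14 (H3) depth=14
  + 64.224.216.228/32 (H3) depth=32
  Q 64.224.216.236: descend 0100000011100000110110001110 ; hops seen [H3,H2,H6,H7] ; pick H7
  + 164.188.65.40/29 (H5) depth=29
  Q 64.224.216.0: descend 010000001110000011011000 ; hops seen [H3,H2,H6] ; pick H6
  Q 64.224.216.224: descend 01000000111000001101100011100 ; hops seen [H3,H2,H6,H7] ; pick H7
  + 164.188.65.45/32 (H4) depth=32
  Q 64.224.216.224: descend 01000000111000001101100011100 ; hops seen [H3,H2,H6,H7] ; pick H7
  - 64.224.216.224/28 clear@28
  Q 164.0.0.73: descend 10100100 ; hops seen [H3,H0] ; pick H0
  + 64.0.0.0/3 (H6) depth=3
  Q 207.10.128.75: descend 1 ; hops seen [∅] ; pick no-route
  Q 164.188.65.42: descend 10100100101111000100000100101 ; hops seen [H3,H0,H4,H5] ; pick H5
  + 164.188.65.45/32 (H4) depth=32
  Q 160.0.0.2: descend 10100 ; hops seen [H3] ; pick H3
  Q 138.44.140.135: descend 10 ; hops seen [∅] ; pick no-route
  + 64.224.216.0/24 (H1) depth=24
  + 64.224.216.0/24 (H3) depth=24
  Q 64.224.0.1: descend 0100000011100000 ; hops seen [H6,H3,H2] ; pick H2
  Q 163.192.169.132: descend 10100 ; hops seen [H3] ; pick H3
  + 164.188.65.45/32 (H0) depth=32
  + 164.0.0.0/8 (H6) depth=8
  + 64.224.216.224/28 (H3) depth=28
  Q 164.188.64.32: descend 10100100101111000100000 ; hops seen [H3,H6,H4] ; pick H4

== LOOKUPS ==
["H6","no-route","H6","H2","H7","H6","H7","H7","H0","no-route","H5","H3","no-route","H2","H3","H4"]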